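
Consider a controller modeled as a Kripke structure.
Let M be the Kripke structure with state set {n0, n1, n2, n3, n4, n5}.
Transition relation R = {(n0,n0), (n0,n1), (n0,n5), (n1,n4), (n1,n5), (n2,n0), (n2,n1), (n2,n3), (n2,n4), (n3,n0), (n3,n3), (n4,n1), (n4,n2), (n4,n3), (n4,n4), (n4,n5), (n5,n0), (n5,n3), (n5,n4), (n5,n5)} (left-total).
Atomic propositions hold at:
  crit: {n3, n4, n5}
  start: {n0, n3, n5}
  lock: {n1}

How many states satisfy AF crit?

AF crit: least fixpoint, start Z0 = {n3, n4, n5}, add states with every successor in Z. Z1 = {n1, n3, n4, n5}; fixed.
Sat(AF crit) = {n1, n3, n4, n5}
|Sat(AF crit)| = |{n1, n3, n4, n5}| = 4.

4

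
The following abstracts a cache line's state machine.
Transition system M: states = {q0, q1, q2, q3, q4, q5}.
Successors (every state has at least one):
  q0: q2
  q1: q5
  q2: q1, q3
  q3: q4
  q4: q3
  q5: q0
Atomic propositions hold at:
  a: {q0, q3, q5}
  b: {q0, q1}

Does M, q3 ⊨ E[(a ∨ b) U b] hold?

Sat(a ∨ b) = {q0, q1, q3, q5}
E[(a ∨ b) U b]: least fixpoint, start Z0 = Sat(b) = {q0, q1}, add states in Sat(a ∨ b) with some successor in Z. Z1 = {q0, q1, q5}; fixed.
Sat(E[(a ∨ b) U b]) = {q0, q1, q5}
q3 ∉ Sat(E[(a ∨ b) U b]) = {q0, q1, q5}, so the formula does not hold at q3.

No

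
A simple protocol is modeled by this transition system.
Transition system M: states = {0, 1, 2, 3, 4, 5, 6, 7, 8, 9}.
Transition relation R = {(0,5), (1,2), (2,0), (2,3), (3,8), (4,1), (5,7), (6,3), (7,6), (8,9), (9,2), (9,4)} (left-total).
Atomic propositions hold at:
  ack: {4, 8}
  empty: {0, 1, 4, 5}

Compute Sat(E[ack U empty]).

E[ack U empty]: least fixpoint, start Z0 = Sat(empty) = {0, 1, 4, 5}, add states in Sat(ack) with some successor in Z. Already a fixed point.
Sat(E[ack U empty]) = {0, 1, 4, 5}

{0, 1, 4, 5}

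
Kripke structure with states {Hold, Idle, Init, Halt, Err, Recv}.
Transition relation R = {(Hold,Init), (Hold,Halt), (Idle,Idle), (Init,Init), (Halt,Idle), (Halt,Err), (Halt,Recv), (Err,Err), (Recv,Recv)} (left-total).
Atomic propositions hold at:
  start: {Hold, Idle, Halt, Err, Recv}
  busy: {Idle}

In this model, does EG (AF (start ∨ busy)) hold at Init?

No

Sat(start ∨ busy) = {Hold, Idle, Halt, Err, Recv}
AF (start ∨ busy): least fixpoint, start Z0 = {Hold, Idle, Halt, Err, Recv}, add states with every successor in Z. Already a fixed point.
Sat(AF (start ∨ busy)) = {Hold, Idle, Halt, Err, Recv}
EG (AF (start ∨ busy)): greatest fixpoint, start Z0 = {Hold, Idle, Halt, Err, Recv}, keep only states in Sat with some successor in Z. Already a fixed point.
Sat(EG (AF (start ∨ busy))) = {Hold, Idle, Halt, Err, Recv}
Init ∉ Sat(EG (AF (start ∨ busy))) = {Hold, Idle, Halt, Err, Recv}, so the formula does not hold at Init.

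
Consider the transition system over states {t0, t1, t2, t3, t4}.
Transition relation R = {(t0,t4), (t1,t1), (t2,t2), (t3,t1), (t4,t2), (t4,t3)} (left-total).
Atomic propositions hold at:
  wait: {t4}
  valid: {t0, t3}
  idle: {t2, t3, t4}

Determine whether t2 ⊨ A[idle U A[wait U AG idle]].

Yes

AG idle: greatest fixpoint, start Z0 = {t2, t3, t4}, keep only states in Sat with every successor in Z. Z1 = {t2, t4}; Z2 = {t2}; fixed.
Sat(AG idle) = {t2}
A[wait U AG idle]: least fixpoint, start Z0 = Sat(AG idle) = {t2}, add states in Sat(wait) with every successor in Z. Already a fixed point.
Sat(A[wait U AG idle]) = {t2}
A[idle U A[wait U AG idle]]: least fixpoint, start Z0 = Sat(A[wait U AG idle]) = {t2}, add states in Sat(idle) with every successor in Z. Already a fixed point.
Sat(A[idle U A[wait U AG idle]]) = {t2}
t2 ∈ Sat(A[idle U A[wait U AG idle]]) = {t2}, so the formula holds at t2.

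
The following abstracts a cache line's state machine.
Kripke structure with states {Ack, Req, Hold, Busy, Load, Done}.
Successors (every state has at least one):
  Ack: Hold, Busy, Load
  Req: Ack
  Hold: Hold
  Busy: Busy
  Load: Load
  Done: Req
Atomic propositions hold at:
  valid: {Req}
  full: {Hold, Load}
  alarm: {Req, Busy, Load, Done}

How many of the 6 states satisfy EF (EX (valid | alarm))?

5

Sat(valid | alarm) = {Req, Busy, Load, Done}
Sat(EX (valid | alarm)) = {s : some successor in {Req, Busy, Load, Done}} = {Ack, Busy, Load, Done}
EF (EX (valid | alarm)): least fixpoint, start Z0 = {Ack, Busy, Load, Done}, add states with some successor in Z. Z1 = {Ack, Req, Busy, Load, Done}; fixed.
Sat(EF (EX (valid | alarm))) = {Ack, Req, Busy, Load, Done}
|Sat(EF (EX (valid | alarm)))| = |{Ack, Req, Busy, Load, Done}| = 5.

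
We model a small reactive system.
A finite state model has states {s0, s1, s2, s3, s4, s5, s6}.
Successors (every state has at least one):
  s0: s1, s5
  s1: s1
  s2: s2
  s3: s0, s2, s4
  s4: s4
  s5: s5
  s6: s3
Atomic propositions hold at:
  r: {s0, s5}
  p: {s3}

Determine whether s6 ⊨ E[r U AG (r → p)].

Sat(r → p) = {s1, s2, s3, s4, s6}
AG (r → p): greatest fixpoint, start Z0 = {s1, s2, s3, s4, s6}, keep only states in Sat with every successor in Z. Z1 = {s1, s2, s4, s6}; Z2 = {s1, s2, s4}; fixed.
Sat(AG (r → p)) = {s1, s2, s4}
E[r U AG (r → p)]: least fixpoint, start Z0 = Sat(AG (r → p)) = {s1, s2, s4}, add states in Sat(r) with some successor in Z. Z1 = {s0, s1, s2, s4}; fixed.
Sat(E[r U AG (r → p)]) = {s0, s1, s2, s4}
s6 ∉ Sat(E[r U AG (r → p)]) = {s0, s1, s2, s4}, so the formula does not hold at s6.

No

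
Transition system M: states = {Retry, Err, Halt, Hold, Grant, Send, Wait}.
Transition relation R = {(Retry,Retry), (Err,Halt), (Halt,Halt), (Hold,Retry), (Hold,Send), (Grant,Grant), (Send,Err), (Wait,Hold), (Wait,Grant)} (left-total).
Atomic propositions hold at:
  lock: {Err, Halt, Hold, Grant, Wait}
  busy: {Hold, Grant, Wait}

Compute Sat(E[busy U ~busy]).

Sat(~busy) = {Retry, Err, Halt, Send}
E[busy U ~busy]: least fixpoint, start Z0 = Sat(~busy) = {Retry, Err, Halt, Send}, add states in Sat(busy) with some successor in Z. Z1 = {Retry, Err, Halt, Hold, Send}; Z2 = {Retry, Err, Halt, Hold, Send, Wait}; fixed.
Sat(E[busy U ~busy]) = {Retry, Err, Halt, Hold, Send, Wait}

{Retry, Err, Halt, Hold, Send, Wait}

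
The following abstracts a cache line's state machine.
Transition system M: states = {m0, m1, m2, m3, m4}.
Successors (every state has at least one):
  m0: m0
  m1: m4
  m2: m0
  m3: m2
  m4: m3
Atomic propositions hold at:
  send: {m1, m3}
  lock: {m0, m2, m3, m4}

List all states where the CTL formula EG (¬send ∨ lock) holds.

Sat(¬send) = {m0, m2, m4}
Sat(¬send ∨ lock) = {m0, m2, m3, m4}
EG (¬send ∨ lock): greatest fixpoint, start Z0 = {m0, m2, m3, m4}, keep only states in Sat with some successor in Z. Already a fixed point.
Sat(EG (¬send ∨ lock)) = {m0, m2, m3, m4}

{m0, m2, m3, m4}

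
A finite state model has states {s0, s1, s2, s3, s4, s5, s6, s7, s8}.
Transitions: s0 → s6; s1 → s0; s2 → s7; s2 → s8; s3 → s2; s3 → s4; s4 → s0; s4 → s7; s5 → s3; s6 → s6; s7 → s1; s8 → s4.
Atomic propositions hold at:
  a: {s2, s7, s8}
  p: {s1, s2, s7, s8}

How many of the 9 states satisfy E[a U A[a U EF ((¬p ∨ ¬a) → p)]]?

Sat(¬p) = {s0, s3, s4, s5, s6}
Sat(¬a) = {s0, s1, s3, s4, s5, s6}
Sat(¬p ∨ ¬a) = {s0, s1, s3, s4, s5, s6}
Sat((¬p ∨ ¬a) → p) = {s1, s2, s7, s8}
EF ((¬p ∨ ¬a) → p): least fixpoint, start Z0 = {s1, s2, s7, s8}, add states with some successor in Z. Z1 = {s1, s2, s3, s4, s7, s8}; Z2 = {s1, s2, s3, s4, s5, s7, s8}; fixed.
Sat(EF ((¬p ∨ ¬a) → p)) = {s1, s2, s3, s4, s5, s7, s8}
A[a U EF ((¬p ∨ ¬a) → p)]: least fixpoint, start Z0 = Sat(EF ((¬p ∨ ¬a) → p)) = {s1, s2, s3, s4, s5, s7, s8}, add states in Sat(a) with every successor in Z. Already a fixed point.
Sat(A[a U EF ((¬p ∨ ¬a) → p)]) = {s1, s2, s3, s4, s5, s7, s8}
E[a U A[a U EF ((¬p ∨ ¬a) → p)]]: least fixpoint, start Z0 = Sat(A[a U EF ((¬p ∨ ¬a) → p)]) = {s1, s2, s3, s4, s5, s7, s8}, add states in Sat(a) with some successor in Z. Already a fixed point.
Sat(E[a U A[a U EF ((¬p ∨ ¬a) → p)]]) = {s1, s2, s3, s4, s5, s7, s8}
|Sat(E[a U A[a U EF ((¬p ∨ ¬a) → p)]])| = |{s1, s2, s3, s4, s5, s7, s8}| = 7.

7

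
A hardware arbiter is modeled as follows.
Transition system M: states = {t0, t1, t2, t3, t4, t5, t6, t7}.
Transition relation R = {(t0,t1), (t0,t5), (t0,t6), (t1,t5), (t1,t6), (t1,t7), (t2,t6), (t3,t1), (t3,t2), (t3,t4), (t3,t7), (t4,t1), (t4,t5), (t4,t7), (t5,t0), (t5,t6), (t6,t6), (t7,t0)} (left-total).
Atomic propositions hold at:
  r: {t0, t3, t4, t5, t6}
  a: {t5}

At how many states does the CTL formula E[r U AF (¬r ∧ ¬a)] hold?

7

Sat(¬r) = {t1, t2, t7}
Sat(¬a) = {t0, t1, t2, t3, t4, t6, t7}
Sat(¬r ∧ ¬a) = {t1, t2, t7}
AF (¬r ∧ ¬a): least fixpoint, start Z0 = {t1, t2, t7}, add states with every successor in Z. Already a fixed point.
Sat(AF (¬r ∧ ¬a)) = {t1, t2, t7}
E[r U AF (¬r ∧ ¬a)]: least fixpoint, start Z0 = Sat(AF (¬r ∧ ¬a)) = {t1, t2, t7}, add states in Sat(r) with some successor in Z. Z1 = {t0, t1, t2, t3, t4, t7}; Z2 = {t0, t1, t2, t3, t4, t5, t7}; fixed.
Sat(E[r U AF (¬r ∧ ¬a)]) = {t0, t1, t2, t3, t4, t5, t7}
|Sat(E[r U AF (¬r ∧ ¬a)])| = |{t0, t1, t2, t3, t4, t5, t7}| = 7.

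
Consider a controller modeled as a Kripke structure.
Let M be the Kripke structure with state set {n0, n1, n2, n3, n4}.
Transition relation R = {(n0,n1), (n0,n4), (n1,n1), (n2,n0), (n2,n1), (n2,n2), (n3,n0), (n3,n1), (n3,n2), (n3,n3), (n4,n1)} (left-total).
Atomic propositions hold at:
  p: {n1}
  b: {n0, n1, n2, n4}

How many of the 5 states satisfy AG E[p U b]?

E[p U b]: least fixpoint, start Z0 = Sat(b) = {n0, n1, n2, n4}, add states in Sat(p) with some successor in Z. Already a fixed point.
Sat(E[p U b]) = {n0, n1, n2, n4}
AG E[p U b]: greatest fixpoint, start Z0 = {n0, n1, n2, n4}, keep only states in Sat with every successor in Z. Already a fixed point.
Sat(AG E[p U b]) = {n0, n1, n2, n4}
|Sat(AG E[p U b])| = |{n0, n1, n2, n4}| = 4.

4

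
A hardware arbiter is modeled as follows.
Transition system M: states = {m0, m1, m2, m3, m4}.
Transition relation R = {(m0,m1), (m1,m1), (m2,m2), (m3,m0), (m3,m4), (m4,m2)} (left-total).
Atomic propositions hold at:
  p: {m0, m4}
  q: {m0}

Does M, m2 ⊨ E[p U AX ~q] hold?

Sat(~q) = {m1, m2, m3, m4}
Sat(AX ~q) = {s : every successor in {m1, m2, m3, m4}} = {m0, m1, m2, m4}
E[p U AX ~q]: least fixpoint, start Z0 = Sat(AX ~q) = {m0, m1, m2, m4}, add states in Sat(p) with some successor in Z. Already a fixed point.
Sat(E[p U AX ~q]) = {m0, m1, m2, m4}
m2 ∈ Sat(E[p U AX ~q]) = {m0, m1, m2, m4}, so the formula holds at m2.

Yes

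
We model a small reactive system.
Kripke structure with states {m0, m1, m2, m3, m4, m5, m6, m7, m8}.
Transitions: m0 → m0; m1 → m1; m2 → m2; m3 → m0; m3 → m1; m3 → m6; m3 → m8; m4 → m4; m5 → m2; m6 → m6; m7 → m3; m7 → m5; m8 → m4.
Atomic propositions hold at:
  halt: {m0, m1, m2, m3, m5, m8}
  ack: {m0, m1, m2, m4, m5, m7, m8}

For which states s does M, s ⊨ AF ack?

AF ack: least fixpoint, start Z0 = {m0, m1, m2, m4, m5, m7, m8}, add states with every successor in Z. Already a fixed point.
Sat(AF ack) = {m0, m1, m2, m4, m5, m7, m8}

{m0, m1, m2, m4, m5, m7, m8}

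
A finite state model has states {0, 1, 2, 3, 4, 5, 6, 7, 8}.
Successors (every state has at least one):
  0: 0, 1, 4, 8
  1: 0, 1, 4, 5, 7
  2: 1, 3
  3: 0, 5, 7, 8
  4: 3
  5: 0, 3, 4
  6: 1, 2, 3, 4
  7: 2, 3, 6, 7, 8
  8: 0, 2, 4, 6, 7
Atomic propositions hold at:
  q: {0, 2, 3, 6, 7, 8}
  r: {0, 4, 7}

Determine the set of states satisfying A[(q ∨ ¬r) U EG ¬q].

Sat(¬r) = {1, 2, 3, 5, 6, 8}
Sat(q ∨ ¬r) = {0, 1, 2, 3, 5, 6, 7, 8}
Sat(¬q) = {1, 4, 5}
EG ¬q: greatest fixpoint, start Z0 = {1, 4, 5}, keep only states in Sat with some successor in Z. Z1 = {1, 5}; Z2 = {1}; fixed.
Sat(EG ¬q) = {1}
A[(q ∨ ¬r) U EG ¬q]: least fixpoint, start Z0 = Sat(EG ¬q) = {1}, add states in Sat(q ∨ ¬r) with every successor in Z. Already a fixed point.
Sat(A[(q ∨ ¬r) U EG ¬q]) = {1}

{1}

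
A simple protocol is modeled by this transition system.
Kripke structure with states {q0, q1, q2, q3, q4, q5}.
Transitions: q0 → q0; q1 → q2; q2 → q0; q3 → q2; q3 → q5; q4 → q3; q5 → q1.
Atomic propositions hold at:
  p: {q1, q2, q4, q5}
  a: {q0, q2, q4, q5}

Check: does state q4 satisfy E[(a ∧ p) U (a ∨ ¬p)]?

Sat(a ∧ p) = {q2, q4, q5}
Sat(¬p) = {q0, q3}
Sat(a ∨ ¬p) = {q0, q2, q3, q4, q5}
E[(a ∧ p) U (a ∨ ¬p)]: least fixpoint, start Z0 = Sat((a ∨ ¬p)) = {q0, q2, q3, q4, q5}, add states in Sat(a ∧ p) with some successor in Z. Already a fixed point.
Sat(E[(a ∧ p) U (a ∨ ¬p)]) = {q0, q2, q3, q4, q5}
q4 ∈ Sat(E[(a ∧ p) U (a ∨ ¬p)]) = {q0, q2, q3, q4, q5}, so the formula holds at q4.

Yes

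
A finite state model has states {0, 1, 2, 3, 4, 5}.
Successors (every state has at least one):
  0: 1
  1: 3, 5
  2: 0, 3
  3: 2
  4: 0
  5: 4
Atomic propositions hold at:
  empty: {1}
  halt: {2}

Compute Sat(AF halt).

{2, 3}

AF halt: least fixpoint, start Z0 = {2}, add states with every successor in Z. Z1 = {2, 3}; fixed.
Sat(AF halt) = {2, 3}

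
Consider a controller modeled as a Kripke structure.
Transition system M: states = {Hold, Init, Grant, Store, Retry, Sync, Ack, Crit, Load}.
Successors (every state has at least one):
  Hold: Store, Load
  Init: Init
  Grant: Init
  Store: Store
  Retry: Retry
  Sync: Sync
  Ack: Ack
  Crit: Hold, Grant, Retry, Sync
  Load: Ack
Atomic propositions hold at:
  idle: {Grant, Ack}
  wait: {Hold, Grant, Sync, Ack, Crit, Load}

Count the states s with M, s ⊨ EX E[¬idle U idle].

4

Sat(¬idle) = {Hold, Init, Store, Retry, Sync, Crit, Load}
E[¬idle U idle]: least fixpoint, start Z0 = Sat(idle) = {Grant, Ack}, add states in Sat(¬idle) with some successor in Z. Z1 = {Grant, Ack, Crit, Load}; Z2 = {Hold, Grant, Ack, Crit, Load}; fixed.
Sat(E[¬idle U idle]) = {Hold, Grant, Ack, Crit, Load}
Sat(EX E[¬idle U idle]) = {s : some successor in {Hold, Grant, Ack, Crit, Load}} = {Hold, Ack, Crit, Load}
|Sat(EX E[¬idle U idle])| = |{Hold, Ack, Crit, Load}| = 4.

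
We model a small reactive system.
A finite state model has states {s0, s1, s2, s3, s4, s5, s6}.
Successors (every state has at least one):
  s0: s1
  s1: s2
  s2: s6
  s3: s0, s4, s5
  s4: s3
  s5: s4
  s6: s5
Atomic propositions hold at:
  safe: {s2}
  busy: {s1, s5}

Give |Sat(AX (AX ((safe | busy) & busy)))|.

Sat(safe | busy) = {s1, s2, s5}
Sat((safe | busy) & busy) = {s1, s5}
Sat(AX ((safe | busy) & busy)) = {s : every successor in {s1, s5}} = {s0, s6}
Sat(AX (AX ((safe | busy) & busy))) = {s : every successor in {s0, s6}} = {s2}
|Sat(AX (AX ((safe | busy) & busy)))| = |{s2}| = 1.

1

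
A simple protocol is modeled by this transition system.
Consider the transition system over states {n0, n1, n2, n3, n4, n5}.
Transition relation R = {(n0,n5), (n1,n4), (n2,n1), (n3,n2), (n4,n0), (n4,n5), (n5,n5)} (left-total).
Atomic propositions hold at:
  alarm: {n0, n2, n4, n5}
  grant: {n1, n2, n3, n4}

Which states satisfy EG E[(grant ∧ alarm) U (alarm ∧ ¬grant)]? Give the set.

Sat(grant ∧ alarm) = {n2, n4}
Sat(¬grant) = {n0, n5}
Sat(alarm ∧ ¬grant) = {n0, n5}
E[(grant ∧ alarm) U (alarm ∧ ¬grant)]: least fixpoint, start Z0 = Sat((alarm ∧ ¬grant)) = {n0, n5}, add states in Sat(grant ∧ alarm) with some successor in Z. Z1 = {n0, n4, n5}; fixed.
Sat(E[(grant ∧ alarm) U (alarm ∧ ¬grant)]) = {n0, n4, n5}
EG E[(grant ∧ alarm) U (alarm ∧ ¬grant)]: greatest fixpoint, start Z0 = {n0, n4, n5}, keep only states in Sat with some successor in Z. Already a fixed point.
Sat(EG E[(grant ∧ alarm) U (alarm ∧ ¬grant)]) = {n0, n4, n5}

{n0, n4, n5}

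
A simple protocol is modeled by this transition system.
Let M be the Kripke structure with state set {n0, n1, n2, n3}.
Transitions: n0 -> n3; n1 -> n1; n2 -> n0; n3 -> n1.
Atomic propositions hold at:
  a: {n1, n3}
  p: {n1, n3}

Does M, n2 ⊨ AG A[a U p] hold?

No

A[a U p]: least fixpoint, start Z0 = Sat(p) = {n1, n3}, add states in Sat(a) with every successor in Z. Already a fixed point.
Sat(A[a U p]) = {n1, n3}
AG A[a U p]: greatest fixpoint, start Z0 = {n1, n3}, keep only states in Sat with every successor in Z. Already a fixed point.
Sat(AG A[a U p]) = {n1, n3}
n2 ∉ Sat(AG A[a U p]) = {n1, n3}, so the formula does not hold at n2.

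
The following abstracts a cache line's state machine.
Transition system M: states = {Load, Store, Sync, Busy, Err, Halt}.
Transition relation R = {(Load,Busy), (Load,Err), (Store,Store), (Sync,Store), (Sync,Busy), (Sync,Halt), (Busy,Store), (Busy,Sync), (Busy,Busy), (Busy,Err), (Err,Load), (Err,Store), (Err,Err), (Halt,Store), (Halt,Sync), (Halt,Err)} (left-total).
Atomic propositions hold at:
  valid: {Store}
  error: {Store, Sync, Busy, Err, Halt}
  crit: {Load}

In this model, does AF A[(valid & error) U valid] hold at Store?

Sat(valid & error) = {Store}
A[(valid & error) U valid]: least fixpoint, start Z0 = Sat(valid) = {Store}, add states in Sat(valid & error) with every successor in Z. Already a fixed point.
Sat(A[(valid & error) U valid]) = {Store}
AF A[(valid & error) U valid]: least fixpoint, start Z0 = {Store}, add states with every successor in Z. Already a fixed point.
Sat(AF A[(valid & error) U valid]) = {Store}
Store ∈ Sat(AF A[(valid & error) U valid]) = {Store}, so the formula holds at Store.

Yes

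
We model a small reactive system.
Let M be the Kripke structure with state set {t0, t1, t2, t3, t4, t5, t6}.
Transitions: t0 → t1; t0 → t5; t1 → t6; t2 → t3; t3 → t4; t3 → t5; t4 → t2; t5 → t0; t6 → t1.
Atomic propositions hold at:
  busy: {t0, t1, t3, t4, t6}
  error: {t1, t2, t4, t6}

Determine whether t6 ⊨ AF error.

AF error: least fixpoint, start Z0 = {t1, t2, t4, t6}, add states with every successor in Z. Already a fixed point.
Sat(AF error) = {t1, t2, t4, t6}
t6 ∈ Sat(AF error) = {t1, t2, t4, t6}, so the formula holds at t6.

Yes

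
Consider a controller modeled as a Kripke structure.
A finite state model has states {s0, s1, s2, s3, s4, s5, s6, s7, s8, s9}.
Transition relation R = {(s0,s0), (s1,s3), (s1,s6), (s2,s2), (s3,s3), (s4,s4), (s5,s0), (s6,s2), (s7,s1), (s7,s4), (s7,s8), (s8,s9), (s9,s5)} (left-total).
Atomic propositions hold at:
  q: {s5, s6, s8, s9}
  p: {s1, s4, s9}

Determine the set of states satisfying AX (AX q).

Sat(AX q) = {s : every successor in {s5, s6, s8, s9}} = {s8, s9}
Sat(AX (AX q)) = {s : every successor in {s8, s9}} = {s8}

{s8}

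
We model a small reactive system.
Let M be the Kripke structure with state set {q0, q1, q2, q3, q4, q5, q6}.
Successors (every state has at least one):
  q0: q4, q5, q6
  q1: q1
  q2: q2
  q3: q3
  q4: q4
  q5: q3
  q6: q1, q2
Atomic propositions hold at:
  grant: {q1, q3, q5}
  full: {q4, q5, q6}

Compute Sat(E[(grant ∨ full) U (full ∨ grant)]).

Sat(grant ∨ full) = {q1, q3, q4, q5, q6}
Sat(full ∨ grant) = {q1, q3, q4, q5, q6}
E[(grant ∨ full) U (full ∨ grant)]: least fixpoint, start Z0 = Sat((full ∨ grant)) = {q1, q3, q4, q5, q6}, add states in Sat(grant ∨ full) with some successor in Z. Already a fixed point.
Sat(E[(grant ∨ full) U (full ∨ grant)]) = {q1, q3, q4, q5, q6}

{q1, q3, q4, q5, q6}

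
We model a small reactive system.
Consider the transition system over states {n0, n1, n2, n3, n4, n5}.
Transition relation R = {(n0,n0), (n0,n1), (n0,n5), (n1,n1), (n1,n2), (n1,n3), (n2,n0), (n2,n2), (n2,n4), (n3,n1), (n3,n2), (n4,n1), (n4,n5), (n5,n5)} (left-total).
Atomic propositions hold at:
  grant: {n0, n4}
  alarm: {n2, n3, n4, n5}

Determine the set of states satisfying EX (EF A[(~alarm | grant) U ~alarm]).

Sat(~alarm) = {n0, n1}
Sat(~alarm | grant) = {n0, n1, n4}
A[(~alarm | grant) U ~alarm]: least fixpoint, start Z0 = Sat(~alarm) = {n0, n1}, add states in Sat(~alarm | grant) with every successor in Z. Already a fixed point.
Sat(A[(~alarm | grant) U ~alarm]) = {n0, n1}
EF A[(~alarm | grant) U ~alarm]: least fixpoint, start Z0 = {n0, n1}, add states with some successor in Z. Z1 = {n0, n1, n2, n3, n4}; fixed.
Sat(EF A[(~alarm | grant) U ~alarm]) = {n0, n1, n2, n3, n4}
Sat(EX (EF A[(~alarm | grant) U ~alarm])) = {s : some successor in {n0, n1, n2, n3, n4}} = {n0, n1, n2, n3, n4}

{n0, n1, n2, n3, n4}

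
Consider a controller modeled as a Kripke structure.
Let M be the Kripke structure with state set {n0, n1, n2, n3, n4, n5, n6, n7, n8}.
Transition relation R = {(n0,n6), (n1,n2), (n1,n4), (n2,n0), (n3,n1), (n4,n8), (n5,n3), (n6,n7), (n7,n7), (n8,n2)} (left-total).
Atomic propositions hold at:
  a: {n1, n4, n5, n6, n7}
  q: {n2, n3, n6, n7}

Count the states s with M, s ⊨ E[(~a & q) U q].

Sat(~a) = {n0, n2, n3, n8}
Sat(~a & q) = {n2, n3}
E[(~a & q) U q]: least fixpoint, start Z0 = Sat(q) = {n2, n3, n6, n7}, add states in Sat(~a & q) with some successor in Z. Already a fixed point.
Sat(E[(~a & q) U q]) = {n2, n3, n6, n7}
|Sat(E[(~a & q) U q])| = |{n2, n3, n6, n7}| = 4.

4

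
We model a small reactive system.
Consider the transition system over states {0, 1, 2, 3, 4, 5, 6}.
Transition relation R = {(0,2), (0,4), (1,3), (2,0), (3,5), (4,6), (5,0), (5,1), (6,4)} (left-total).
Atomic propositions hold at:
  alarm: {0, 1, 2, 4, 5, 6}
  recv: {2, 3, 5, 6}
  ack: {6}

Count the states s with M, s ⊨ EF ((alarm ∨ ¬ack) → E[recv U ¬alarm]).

3

Sat(¬ack) = {0, 1, 2, 3, 4, 5}
Sat(alarm ∨ ¬ack) = {0, 1, 2, 3, 4, 5, 6}
Sat(¬alarm) = {3}
E[recv U ¬alarm]: least fixpoint, start Z0 = Sat(¬alarm) = {3}, add states in Sat(recv) with some successor in Z. Already a fixed point.
Sat(E[recv U ¬alarm]) = {3}
Sat((alarm ∨ ¬ack) → E[recv U ¬alarm]) = {3}
EF ((alarm ∨ ¬ack) → E[recv U ¬alarm]): least fixpoint, start Z0 = {3}, add states with some successor in Z. Z1 = {1, 3}; Z2 = {1, 3, 5}; fixed.
Sat(EF ((alarm ∨ ¬ack) → E[recv U ¬alarm])) = {1, 3, 5}
|Sat(EF ((alarm ∨ ¬ack) → E[recv U ¬alarm]))| = |{1, 3, 5}| = 3.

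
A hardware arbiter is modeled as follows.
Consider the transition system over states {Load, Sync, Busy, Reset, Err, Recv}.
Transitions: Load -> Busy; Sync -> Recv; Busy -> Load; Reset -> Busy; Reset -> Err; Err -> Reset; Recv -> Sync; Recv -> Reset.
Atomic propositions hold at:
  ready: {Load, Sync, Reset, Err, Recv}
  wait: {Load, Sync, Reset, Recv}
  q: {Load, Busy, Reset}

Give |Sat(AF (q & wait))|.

Sat(q & wait) = {Load, Reset}
AF (q & wait): least fixpoint, start Z0 = {Load, Reset}, add states with every successor in Z. Z1 = {Load, Busy, Reset, Err}; fixed.
Sat(AF (q & wait)) = {Load, Busy, Reset, Err}
|Sat(AF (q & wait))| = |{Load, Busy, Reset, Err}| = 4.

4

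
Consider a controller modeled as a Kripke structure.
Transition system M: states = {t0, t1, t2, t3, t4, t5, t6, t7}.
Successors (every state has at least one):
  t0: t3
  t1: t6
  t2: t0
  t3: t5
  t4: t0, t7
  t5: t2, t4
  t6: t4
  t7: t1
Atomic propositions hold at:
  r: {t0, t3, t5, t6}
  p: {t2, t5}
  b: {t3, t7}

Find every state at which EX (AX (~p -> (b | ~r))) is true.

Sat(~p) = {t0, t1, t3, t4, t6, t7}
Sat(~r) = {t1, t2, t4, t7}
Sat(b | ~r) = {t1, t2, t3, t4, t7}
Sat(~p -> (b | ~r)) = {t1, t2, t3, t4, t5, t7}
Sat(AX (~p -> (b | ~r))) = {s : every successor in {t1, t2, t3, t4, t5, t7}} = {t0, t3, t5, t6, t7}
Sat(EX (AX (~p -> (b | ~r)))) = {s : some successor in {t0, t3, t5, t6, t7}} = {t0, t1, t2, t3, t4}

{t0, t1, t2, t3, t4}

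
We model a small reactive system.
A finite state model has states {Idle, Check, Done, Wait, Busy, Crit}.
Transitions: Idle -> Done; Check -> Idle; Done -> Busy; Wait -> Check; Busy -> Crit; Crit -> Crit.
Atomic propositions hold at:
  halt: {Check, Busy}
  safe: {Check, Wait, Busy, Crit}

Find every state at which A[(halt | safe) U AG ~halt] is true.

Sat(halt | safe) = {Check, Wait, Busy, Crit}
Sat(~halt) = {Idle, Done, Wait, Crit}
AG ~halt: greatest fixpoint, start Z0 = {Idle, Done, Wait, Crit}, keep only states in Sat with every successor in Z. Z1 = {Idle, Crit}; Z2 = {Crit}; fixed.
Sat(AG ~halt) = {Crit}
A[(halt | safe) U AG ~halt]: least fixpoint, start Z0 = Sat(AG ~halt) = {Crit}, add states in Sat(halt | safe) with every successor in Z. Z1 = {Busy, Crit}; fixed.
Sat(A[(halt | safe) U AG ~halt]) = {Busy, Crit}

{Busy, Crit}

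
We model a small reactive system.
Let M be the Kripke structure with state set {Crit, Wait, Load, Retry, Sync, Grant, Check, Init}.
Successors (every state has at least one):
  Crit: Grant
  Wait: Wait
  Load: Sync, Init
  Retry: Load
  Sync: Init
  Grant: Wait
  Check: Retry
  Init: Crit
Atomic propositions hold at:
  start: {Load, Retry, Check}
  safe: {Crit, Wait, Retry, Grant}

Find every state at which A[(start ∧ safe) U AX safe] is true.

{Crit, Wait, Grant, Check, Init}

Sat(start ∧ safe) = {Retry}
Sat(AX safe) = {s : every successor in {Crit, Wait, Retry, Grant}} = {Crit, Wait, Grant, Check, Init}
A[(start ∧ safe) U AX safe]: least fixpoint, start Z0 = Sat(AX safe) = {Crit, Wait, Grant, Check, Init}, add states in Sat(start ∧ safe) with every successor in Z. Already a fixed point.
Sat(A[(start ∧ safe) U AX safe]) = {Crit, Wait, Grant, Check, Init}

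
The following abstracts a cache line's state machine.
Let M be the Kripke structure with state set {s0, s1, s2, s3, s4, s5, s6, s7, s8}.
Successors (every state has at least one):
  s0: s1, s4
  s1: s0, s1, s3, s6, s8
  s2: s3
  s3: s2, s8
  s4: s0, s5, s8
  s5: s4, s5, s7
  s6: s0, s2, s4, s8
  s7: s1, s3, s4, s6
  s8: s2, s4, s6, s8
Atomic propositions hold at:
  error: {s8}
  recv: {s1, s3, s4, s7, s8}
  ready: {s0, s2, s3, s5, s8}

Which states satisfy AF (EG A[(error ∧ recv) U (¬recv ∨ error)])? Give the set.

{s5, s6, s8}

Sat(error ∧ recv) = {s8}
Sat(¬recv) = {s0, s2, s5, s6}
Sat(¬recv ∨ error) = {s0, s2, s5, s6, s8}
A[(error ∧ recv) U (¬recv ∨ error)]: least fixpoint, start Z0 = Sat((¬recv ∨ error)) = {s0, s2, s5, s6, s8}, add states in Sat(error ∧ recv) with every successor in Z. Already a fixed point.
Sat(A[(error ∧ recv) U (¬recv ∨ error)]) = {s0, s2, s5, s6, s8}
EG A[(error ∧ recv) U (¬recv ∨ error)]: greatest fixpoint, start Z0 = {s0, s2, s5, s6, s8}, keep only states in Sat with some successor in Z. Z1 = {s5, s6, s8}; fixed.
Sat(EG A[(error ∧ recv) U (¬recv ∨ error)]) = {s5, s6, s8}
AF (EG A[(error ∧ recv) U (¬recv ∨ error)]): least fixpoint, start Z0 = {s5, s6, s8}, add states with every successor in Z. Already a fixed point.
Sat(AF (EG A[(error ∧ recv) U (¬recv ∨ error)])) = {s5, s6, s8}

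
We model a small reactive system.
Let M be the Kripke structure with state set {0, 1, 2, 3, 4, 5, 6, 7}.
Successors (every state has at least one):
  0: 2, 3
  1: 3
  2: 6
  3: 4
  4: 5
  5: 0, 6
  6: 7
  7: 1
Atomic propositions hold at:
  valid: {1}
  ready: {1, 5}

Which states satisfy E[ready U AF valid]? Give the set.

{1, 2, 5, 6, 7}

AF valid: least fixpoint, start Z0 = {1}, add states with every successor in Z. Z1 = {1, 7}; Z2 = {1, 6, 7}; Z3 = {1, 2, 6, 7}; fixed.
Sat(AF valid) = {1, 2, 6, 7}
E[ready U AF valid]: least fixpoint, start Z0 = Sat(AF valid) = {1, 2, 6, 7}, add states in Sat(ready) with some successor in Z. Z1 = {1, 2, 5, 6, 7}; fixed.
Sat(E[ready U AF valid]) = {1, 2, 5, 6, 7}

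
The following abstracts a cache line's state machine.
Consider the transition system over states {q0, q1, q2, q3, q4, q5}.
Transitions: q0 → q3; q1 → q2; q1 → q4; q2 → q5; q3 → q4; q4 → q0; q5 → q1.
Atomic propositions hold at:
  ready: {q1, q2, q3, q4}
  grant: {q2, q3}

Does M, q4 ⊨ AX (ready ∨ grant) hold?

Sat(ready ∨ grant) = {q1, q2, q3, q4}
Sat(AX (ready ∨ grant)) = {s : every successor in {q1, q2, q3, q4}} = {q0, q1, q3, q5}
q4 ∉ Sat(AX (ready ∨ grant)) = {q0, q1, q3, q5}, so the formula does not hold at q4.

No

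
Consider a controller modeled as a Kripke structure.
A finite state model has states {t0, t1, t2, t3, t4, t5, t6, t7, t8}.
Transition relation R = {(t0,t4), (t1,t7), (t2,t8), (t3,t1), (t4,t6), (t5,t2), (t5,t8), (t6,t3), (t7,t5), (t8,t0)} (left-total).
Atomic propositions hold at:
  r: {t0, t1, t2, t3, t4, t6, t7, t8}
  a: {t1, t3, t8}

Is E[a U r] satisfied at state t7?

E[a U r]: least fixpoint, start Z0 = Sat(r) = {t0, t1, t2, t3, t4, t6, t7, t8}, add states in Sat(a) with some successor in Z. Already a fixed point.
Sat(E[a U r]) = {t0, t1, t2, t3, t4, t6, t7, t8}
t7 ∈ Sat(E[a U r]) = {t0, t1, t2, t3, t4, t6, t7, t8}, so the formula holds at t7.

Yes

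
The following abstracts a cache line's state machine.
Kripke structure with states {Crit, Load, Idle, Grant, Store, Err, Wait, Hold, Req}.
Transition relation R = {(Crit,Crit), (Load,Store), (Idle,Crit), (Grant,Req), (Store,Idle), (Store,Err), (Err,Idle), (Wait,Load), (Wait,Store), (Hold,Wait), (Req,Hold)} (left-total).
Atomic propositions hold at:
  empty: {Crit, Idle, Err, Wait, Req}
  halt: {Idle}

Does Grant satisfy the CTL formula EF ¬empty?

Sat(¬empty) = {Load, Grant, Store, Hold}
EF ¬empty: least fixpoint, start Z0 = {Load, Grant, Store, Hold}, add states with some successor in Z. Z1 = {Load, Grant, Store, Wait, Hold, Req}; fixed.
Sat(EF ¬empty) = {Load, Grant, Store, Wait, Hold, Req}
Grant ∈ Sat(EF ¬empty) = {Load, Grant, Store, Wait, Hold, Req}, so the formula holds at Grant.

Yes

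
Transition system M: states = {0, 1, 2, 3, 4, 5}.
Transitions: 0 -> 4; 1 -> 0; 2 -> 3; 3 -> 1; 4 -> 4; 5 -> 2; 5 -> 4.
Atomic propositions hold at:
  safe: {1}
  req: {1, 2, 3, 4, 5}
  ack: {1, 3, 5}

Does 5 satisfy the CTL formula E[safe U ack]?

E[safe U ack]: least fixpoint, start Z0 = Sat(ack) = {1, 3, 5}, add states in Sat(safe) with some successor in Z. Already a fixed point.
Sat(E[safe U ack]) = {1, 3, 5}
5 ∈ Sat(E[safe U ack]) = {1, 3, 5}, so the formula holds at 5.

Yes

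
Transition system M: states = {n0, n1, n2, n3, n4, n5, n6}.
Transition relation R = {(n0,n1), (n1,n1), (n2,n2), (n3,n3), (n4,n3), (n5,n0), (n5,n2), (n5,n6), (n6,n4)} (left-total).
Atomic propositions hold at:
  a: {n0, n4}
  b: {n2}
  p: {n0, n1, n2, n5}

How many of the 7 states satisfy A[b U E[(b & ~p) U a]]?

2

Sat(~p) = {n3, n4, n6}
Sat(b & ~p) = ∅
E[(b & ~p) U a]: least fixpoint, start Z0 = Sat(a) = {n0, n4}, add states in Sat(b & ~p) with some successor in Z. Already a fixed point.
Sat(E[(b & ~p) U a]) = {n0, n4}
A[b U E[(b & ~p) U a]]: least fixpoint, start Z0 = Sat(E[(b & ~p) U a]) = {n0, n4}, add states in Sat(b) with every successor in Z. Already a fixed point.
Sat(A[b U E[(b & ~p) U a]]) = {n0, n4}
|Sat(A[b U E[(b & ~p) U a]])| = |{n0, n4}| = 2.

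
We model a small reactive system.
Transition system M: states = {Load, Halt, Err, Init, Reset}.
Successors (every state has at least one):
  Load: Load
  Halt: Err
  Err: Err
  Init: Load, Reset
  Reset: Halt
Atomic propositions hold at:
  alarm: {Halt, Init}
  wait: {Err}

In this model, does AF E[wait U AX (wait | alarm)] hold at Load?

Sat(wait | alarm) = {Halt, Err, Init}
Sat(AX (wait | alarm)) = {s : every successor in {Halt, Err, Init}} = {Halt, Err, Reset}
E[wait U AX (wait | alarm)]: least fixpoint, start Z0 = Sat(AX (wait | alarm)) = {Halt, Err, Reset}, add states in Sat(wait) with some successor in Z. Already a fixed point.
Sat(E[wait U AX (wait | alarm)]) = {Halt, Err, Reset}
AF E[wait U AX (wait | alarm)]: least fixpoint, start Z0 = {Halt, Err, Reset}, add states with every successor in Z. Already a fixed point.
Sat(AF E[wait U AX (wait | alarm)]) = {Halt, Err, Reset}
Load ∉ Sat(AF E[wait U AX (wait | alarm)]) = {Halt, Err, Reset}, so the formula does not hold at Load.

No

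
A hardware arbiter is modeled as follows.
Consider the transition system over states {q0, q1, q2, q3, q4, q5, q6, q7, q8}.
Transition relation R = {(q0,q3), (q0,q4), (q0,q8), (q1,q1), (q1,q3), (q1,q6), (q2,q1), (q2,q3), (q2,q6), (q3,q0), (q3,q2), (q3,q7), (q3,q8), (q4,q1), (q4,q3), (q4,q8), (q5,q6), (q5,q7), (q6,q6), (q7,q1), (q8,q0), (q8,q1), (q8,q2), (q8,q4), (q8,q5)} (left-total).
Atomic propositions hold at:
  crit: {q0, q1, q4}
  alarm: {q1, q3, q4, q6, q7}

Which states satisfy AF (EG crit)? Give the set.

{q0, q1, q4, q7}

EG crit: greatest fixpoint, start Z0 = {q0, q1, q4}, keep only states in Sat with some successor in Z. Already a fixed point.
Sat(EG crit) = {q0, q1, q4}
AF (EG crit): least fixpoint, start Z0 = {q0, q1, q4}, add states with every successor in Z. Z1 = {q0, q1, q4, q7}; fixed.
Sat(AF (EG crit)) = {q0, q1, q4, q7}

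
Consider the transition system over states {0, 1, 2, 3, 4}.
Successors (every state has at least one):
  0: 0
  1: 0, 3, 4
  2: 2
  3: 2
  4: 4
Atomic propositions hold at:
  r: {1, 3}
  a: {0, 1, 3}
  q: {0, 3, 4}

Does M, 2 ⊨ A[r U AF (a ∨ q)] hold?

Sat(a ∨ q) = {0, 1, 3, 4}
AF (a ∨ q): least fixpoint, start Z0 = {0, 1, 3, 4}, add states with every successor in Z. Already a fixed point.
Sat(AF (a ∨ q)) = {0, 1, 3, 4}
A[r U AF (a ∨ q)]: least fixpoint, start Z0 = Sat(AF (a ∨ q)) = {0, 1, 3, 4}, add states in Sat(r) with every successor in Z. Already a fixed point.
Sat(A[r U AF (a ∨ q)]) = {0, 1, 3, 4}
2 ∉ Sat(A[r U AF (a ∨ q)]) = {0, 1, 3, 4}, so the formula does not hold at 2.

No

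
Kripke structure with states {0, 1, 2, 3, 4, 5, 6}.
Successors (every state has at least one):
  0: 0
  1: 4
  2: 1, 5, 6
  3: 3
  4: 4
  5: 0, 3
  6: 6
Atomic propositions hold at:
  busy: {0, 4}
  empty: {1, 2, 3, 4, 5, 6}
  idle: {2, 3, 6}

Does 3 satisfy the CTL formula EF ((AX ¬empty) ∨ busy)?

Sat(¬empty) = {0}
Sat(AX ¬empty) = {s : every successor in {0}} = {0}
Sat((AX ¬empty) ∨ busy) = {0, 4}
EF ((AX ¬empty) ∨ busy): least fixpoint, start Z0 = {0, 4}, add states with some successor in Z. Z1 = {0, 1, 4, 5}; Z2 = {0, 1, 2, 4, 5}; fixed.
Sat(EF ((AX ¬empty) ∨ busy)) = {0, 1, 2, 4, 5}
3 ∉ Sat(EF ((AX ¬empty) ∨ busy)) = {0, 1, 2, 4, 5}, so the formula does not hold at 3.

No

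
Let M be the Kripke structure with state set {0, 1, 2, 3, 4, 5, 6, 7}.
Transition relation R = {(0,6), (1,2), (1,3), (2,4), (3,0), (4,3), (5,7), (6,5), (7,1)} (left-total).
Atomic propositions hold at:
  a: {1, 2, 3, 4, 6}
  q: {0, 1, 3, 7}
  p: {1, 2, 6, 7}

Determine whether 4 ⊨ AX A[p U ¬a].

Sat(¬a) = {0, 5, 7}
A[p U ¬a]: least fixpoint, start Z0 = Sat(¬a) = {0, 5, 7}, add states in Sat(p) with every successor in Z. Z1 = {0, 5, 6, 7}; fixed.
Sat(A[p U ¬a]) = {0, 5, 6, 7}
Sat(AX A[p U ¬a]) = {s : every successor in {0, 5, 6, 7}} = {0, 3, 5, 6}
4 ∉ Sat(AX A[p U ¬a]) = {0, 3, 5, 6}, so the formula does not hold at 4.

No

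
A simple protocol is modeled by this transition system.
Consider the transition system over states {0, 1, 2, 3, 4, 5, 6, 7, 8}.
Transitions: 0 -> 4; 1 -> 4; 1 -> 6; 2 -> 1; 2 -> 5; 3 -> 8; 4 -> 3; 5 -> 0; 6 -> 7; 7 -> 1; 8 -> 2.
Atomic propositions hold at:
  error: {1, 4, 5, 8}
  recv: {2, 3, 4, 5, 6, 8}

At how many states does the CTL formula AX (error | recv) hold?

Sat(error | recv) = {1, 2, 3, 4, 5, 6, 8}
Sat(AX (error | recv)) = {s : every successor in {1, 2, 3, 4, 5, 6, 8}} = {0, 1, 2, 3, 4, 7, 8}
|Sat(AX (error | recv))| = |{0, 1, 2, 3, 4, 7, 8}| = 7.

7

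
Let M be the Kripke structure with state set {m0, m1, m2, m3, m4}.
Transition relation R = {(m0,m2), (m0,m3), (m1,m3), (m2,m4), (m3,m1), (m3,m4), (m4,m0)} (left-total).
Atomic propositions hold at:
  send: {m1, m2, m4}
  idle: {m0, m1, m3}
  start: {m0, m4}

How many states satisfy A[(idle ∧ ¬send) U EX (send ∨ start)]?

4

Sat(¬send) = {m0, m3}
Sat(idle ∧ ¬send) = {m0, m3}
Sat(send ∨ start) = {m0, m1, m2, m4}
Sat(EX (send ∨ start)) = {s : some successor in {m0, m1, m2, m4}} = {m0, m2, m3, m4}
A[(idle ∧ ¬send) U EX (send ∨ start)]: least fixpoint, start Z0 = Sat(EX (send ∨ start)) = {m0, m2, m3, m4}, add states in Sat(idle ∧ ¬send) with every successor in Z. Already a fixed point.
Sat(A[(idle ∧ ¬send) U EX (send ∨ start)]) = {m0, m2, m3, m4}
|Sat(A[(idle ∧ ¬send) U EX (send ∨ start)])| = |{m0, m2, m3, m4}| = 4.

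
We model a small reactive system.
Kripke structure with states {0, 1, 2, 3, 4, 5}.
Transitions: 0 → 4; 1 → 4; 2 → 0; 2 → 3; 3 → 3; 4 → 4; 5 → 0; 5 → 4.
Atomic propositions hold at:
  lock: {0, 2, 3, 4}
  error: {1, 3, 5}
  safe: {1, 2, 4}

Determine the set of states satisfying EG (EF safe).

EF safe: least fixpoint, start Z0 = {1, 2, 4}, add states with some successor in Z. Z1 = {0, 1, 2, 4, 5}; fixed.
Sat(EF safe) = {0, 1, 2, 4, 5}
EG (EF safe): greatest fixpoint, start Z0 = {0, 1, 2, 4, 5}, keep only states in Sat with some successor in Z. Already a fixed point.
Sat(EG (EF safe)) = {0, 1, 2, 4, 5}

{0, 1, 2, 4, 5}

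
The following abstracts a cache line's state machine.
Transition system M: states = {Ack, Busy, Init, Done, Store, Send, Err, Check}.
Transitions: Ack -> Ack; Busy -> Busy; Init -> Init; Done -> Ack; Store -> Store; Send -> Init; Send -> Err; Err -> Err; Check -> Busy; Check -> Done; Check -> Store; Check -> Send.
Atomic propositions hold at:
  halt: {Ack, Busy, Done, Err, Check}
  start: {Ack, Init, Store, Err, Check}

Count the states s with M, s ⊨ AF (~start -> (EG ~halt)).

7

Sat(~start) = {Busy, Done, Send}
Sat(~halt) = {Init, Store, Send}
EG ~halt: greatest fixpoint, start Z0 = {Init, Store, Send}, keep only states in Sat with some successor in Z. Already a fixed point.
Sat(EG ~halt) = {Init, Store, Send}
Sat(~start -> (EG ~halt)) = {Ack, Init, Store, Send, Err, Check}
AF (~start -> (EG ~halt)): least fixpoint, start Z0 = {Ack, Init, Store, Send, Err, Check}, add states with every successor in Z. Z1 = {Ack, Init, Done, Store, Send, Err, Check}; fixed.
Sat(AF (~start -> (EG ~halt))) = {Ack, Init, Done, Store, Send, Err, Check}
|Sat(AF (~start -> (EG ~halt)))| = |{Ack, Init, Done, Store, Send, Err, Check}| = 7.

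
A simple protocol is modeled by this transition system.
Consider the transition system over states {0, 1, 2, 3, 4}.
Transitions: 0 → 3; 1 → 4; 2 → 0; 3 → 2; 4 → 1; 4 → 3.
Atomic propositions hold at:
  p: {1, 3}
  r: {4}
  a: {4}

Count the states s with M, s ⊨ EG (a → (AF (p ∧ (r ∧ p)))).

Sat(r ∧ p) = ∅
Sat(p ∧ (r ∧ p)) = ∅
AF (p ∧ (r ∧ p)): least fixpoint, start Z0 = ∅, add states with every successor in Z. Already a fixed point.
Sat(AF (p ∧ (r ∧ p))) = ∅
Sat(a → (AF (p ∧ (r ∧ p)))) = {0, 1, 2, 3}
EG (a → (AF (p ∧ (r ∧ p)))): greatest fixpoint, start Z0 = {0, 1, 2, 3}, keep only states in Sat with some successor in Z. Z1 = {0, 2, 3}; fixed.
Sat(EG (a → (AF (p ∧ (r ∧ p))))) = {0, 2, 3}
|Sat(EG (a → (AF (p ∧ (r ∧ p)))))| = |{0, 2, 3}| = 3.

3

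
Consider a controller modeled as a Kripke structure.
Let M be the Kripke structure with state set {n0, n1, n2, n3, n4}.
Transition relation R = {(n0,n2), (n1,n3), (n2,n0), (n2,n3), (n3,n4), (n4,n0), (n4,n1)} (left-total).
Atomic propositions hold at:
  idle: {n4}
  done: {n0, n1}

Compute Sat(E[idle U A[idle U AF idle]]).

AF idle: least fixpoint, start Z0 = {n4}, add states with every successor in Z. Z1 = {n3, n4}; Z2 = {n1, n3, n4}; fixed.
Sat(AF idle) = {n1, n3, n4}
A[idle U AF idle]: least fixpoint, start Z0 = Sat(AF idle) = {n1, n3, n4}, add states in Sat(idle) with every successor in Z. Already a fixed point.
Sat(A[idle U AF idle]) = {n1, n3, n4}
E[idle U A[idle U AF idle]]: least fixpoint, start Z0 = Sat(A[idle U AF idle]) = {n1, n3, n4}, add states in Sat(idle) with some successor in Z. Already a fixed point.
Sat(E[idle U A[idle U AF idle]]) = {n1, n3, n4}

{n1, n3, n4}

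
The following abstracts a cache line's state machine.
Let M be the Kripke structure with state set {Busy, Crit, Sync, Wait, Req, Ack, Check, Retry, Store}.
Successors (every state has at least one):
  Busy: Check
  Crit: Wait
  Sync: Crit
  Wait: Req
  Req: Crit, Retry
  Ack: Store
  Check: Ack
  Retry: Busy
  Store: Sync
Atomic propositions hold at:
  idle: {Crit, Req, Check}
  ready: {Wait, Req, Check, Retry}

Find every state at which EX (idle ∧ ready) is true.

Sat(idle ∧ ready) = {Req, Check}
Sat(EX (idle ∧ ready)) = {s : some successor in {Req, Check}} = {Busy, Wait}

{Busy, Wait}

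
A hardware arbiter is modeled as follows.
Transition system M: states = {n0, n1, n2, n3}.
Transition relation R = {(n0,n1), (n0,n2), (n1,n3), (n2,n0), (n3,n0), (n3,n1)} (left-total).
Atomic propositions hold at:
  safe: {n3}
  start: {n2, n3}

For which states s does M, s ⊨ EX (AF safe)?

AF safe: least fixpoint, start Z0 = {n3}, add states with every successor in Z. Z1 = {n1, n3}; fixed.
Sat(AF safe) = {n1, n3}
Sat(EX (AF safe)) = {s : some successor in {n1, n3}} = {n0, n1, n3}

{n0, n1, n3}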